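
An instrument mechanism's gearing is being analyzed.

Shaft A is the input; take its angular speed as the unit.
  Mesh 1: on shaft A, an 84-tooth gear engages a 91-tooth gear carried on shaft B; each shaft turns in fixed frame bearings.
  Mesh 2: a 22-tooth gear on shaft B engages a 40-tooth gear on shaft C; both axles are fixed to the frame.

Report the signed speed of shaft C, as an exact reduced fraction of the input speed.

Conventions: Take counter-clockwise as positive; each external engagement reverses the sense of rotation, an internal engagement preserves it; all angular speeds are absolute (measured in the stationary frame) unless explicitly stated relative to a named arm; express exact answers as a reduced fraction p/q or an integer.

2-mesh fixed-axis compound train (all bearings frame-fixed)
mesh 1 [84T→91T]: |ω|/ω_in = 1×84/91 = 12/13, sense flips to −
mesh 2 [22T→40T]: |ω|/ω_in = (12/13)×22/40 = 33/65, sense flips to +
signed output speed (× input speed) = 33/65

33/65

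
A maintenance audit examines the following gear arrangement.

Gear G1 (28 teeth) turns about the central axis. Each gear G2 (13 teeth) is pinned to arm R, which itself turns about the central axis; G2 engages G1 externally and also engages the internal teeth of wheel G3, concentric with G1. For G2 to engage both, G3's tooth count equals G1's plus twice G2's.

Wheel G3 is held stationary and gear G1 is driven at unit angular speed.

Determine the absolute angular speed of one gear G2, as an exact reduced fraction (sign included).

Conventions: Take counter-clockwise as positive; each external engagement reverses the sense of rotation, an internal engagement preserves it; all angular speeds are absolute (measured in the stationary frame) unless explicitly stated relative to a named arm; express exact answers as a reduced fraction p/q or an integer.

topology: planetary set — G1 28T / G2 13T / G3 54T, arm = carrier (Willis)
ring teeth: 28 + 2·13 = 54
28(ω_sun−ω_arm) = −54(ω_ring−ω_arm),  ω_ring = 0, ω_sun = 1
28(1−ω_arm) = −54(0−ω_arm)  ⇒  82·ω_arm = 28  ⇒  ω_arm = 14/41
sun–planet mesh: 28·(1−14/41) = −13·(ω_p−ω_arm)  ⇒  ω_p−ω_arm = -756/533
ω_p = 14/41 − 756/533 = -14/13
exact speed ratio = -14/13

-14/13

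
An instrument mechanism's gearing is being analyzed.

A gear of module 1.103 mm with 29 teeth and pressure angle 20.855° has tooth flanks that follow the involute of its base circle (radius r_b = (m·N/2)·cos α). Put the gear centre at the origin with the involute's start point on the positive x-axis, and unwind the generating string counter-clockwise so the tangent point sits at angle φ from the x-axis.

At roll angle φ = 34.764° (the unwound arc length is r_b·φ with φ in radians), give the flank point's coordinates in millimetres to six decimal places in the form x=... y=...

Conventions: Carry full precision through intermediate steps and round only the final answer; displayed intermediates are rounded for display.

x=17.448671 y=1.072365

single-mesh involute tooth geometry (29T wheel at module 1.103)
pitch radius r_p = m·N/2 = 1.103·29/2 = 15.993500
base radius r_b = r_p·cos α = 15.993500·cos 20.855° = 14.945676
roll angle φ = 34.764° = 0.60674626 rad
x = r_b·(cos φ + φ·sin φ) = 17.448671
y = r_b·(sin φ − φ·cos φ) = 1.072365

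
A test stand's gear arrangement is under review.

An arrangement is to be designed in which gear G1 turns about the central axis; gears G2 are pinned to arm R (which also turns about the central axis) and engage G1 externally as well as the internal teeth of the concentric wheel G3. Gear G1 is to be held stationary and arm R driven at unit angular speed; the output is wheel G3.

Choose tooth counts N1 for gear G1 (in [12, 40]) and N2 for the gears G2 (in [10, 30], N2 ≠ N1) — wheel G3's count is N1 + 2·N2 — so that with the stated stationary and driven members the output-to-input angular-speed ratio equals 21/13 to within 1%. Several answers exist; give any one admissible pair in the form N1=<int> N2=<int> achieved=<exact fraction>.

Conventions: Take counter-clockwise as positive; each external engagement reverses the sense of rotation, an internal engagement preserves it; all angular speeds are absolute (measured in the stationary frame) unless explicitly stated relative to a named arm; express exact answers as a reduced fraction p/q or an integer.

planetary set to be sized for 21/13 (Willis relation)
Willis with ω_sun = 0: ω_ring/ω_arm = (N1+N3)/N3; set equal to 21/13  ⇒  N3/N1 = 1/(21/13 − 1) = 13/8
N3 = N1 + 2·N2  ⇒  N2/N1 = (N3/N1 − 1)/2 = (13/8 − 1)/2 = 5/16
smallest multiple with N1 ≥ 12 and N2 ≥ 10: k = 2  ⇒  N1 = 2·16 = 32, N2 = 2·5 = 10 (N1 ≤ 40, N2 ≤ 30, N2 ≠ N1 ✓), N3 = 32 + 2·10 = 52
check: (N1+N3)/N3 with N1 = 32, N3 = 52 gives 21/13; |achieved − target| = 0 ≤ 21/1300 ✓

N1=32 N2=10 achieved=21/13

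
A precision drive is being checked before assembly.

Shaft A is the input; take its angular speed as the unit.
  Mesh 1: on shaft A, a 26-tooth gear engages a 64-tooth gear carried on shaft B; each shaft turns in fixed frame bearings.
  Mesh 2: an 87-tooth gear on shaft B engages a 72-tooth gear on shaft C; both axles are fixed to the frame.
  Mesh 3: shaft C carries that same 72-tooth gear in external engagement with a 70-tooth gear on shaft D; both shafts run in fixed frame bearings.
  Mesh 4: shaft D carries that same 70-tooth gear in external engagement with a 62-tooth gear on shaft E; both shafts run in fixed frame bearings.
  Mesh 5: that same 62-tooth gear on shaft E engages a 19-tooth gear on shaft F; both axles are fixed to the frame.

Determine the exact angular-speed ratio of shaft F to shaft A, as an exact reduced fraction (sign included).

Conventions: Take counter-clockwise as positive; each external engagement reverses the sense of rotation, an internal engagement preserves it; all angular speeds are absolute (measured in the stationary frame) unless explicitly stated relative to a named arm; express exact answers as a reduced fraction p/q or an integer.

-1131/608

class = fixed-axis compound train [5 meshes; 5 ratios multiply, 5 sense flips]
mesh 1 [26T→64T]: running ratio 13/32, sense −
mesh 2 [87T→72T]: running ratio 377/768, sense +
mesh 3 [72T→70T]: running ratio 1131/2240, sense −
mesh 4 [70T→62T]: running ratio 1131/1984, sense +
mesh 5 [62T→19T]: running ratio 1131/608, sense −
ω_out/ω_in = -1131/608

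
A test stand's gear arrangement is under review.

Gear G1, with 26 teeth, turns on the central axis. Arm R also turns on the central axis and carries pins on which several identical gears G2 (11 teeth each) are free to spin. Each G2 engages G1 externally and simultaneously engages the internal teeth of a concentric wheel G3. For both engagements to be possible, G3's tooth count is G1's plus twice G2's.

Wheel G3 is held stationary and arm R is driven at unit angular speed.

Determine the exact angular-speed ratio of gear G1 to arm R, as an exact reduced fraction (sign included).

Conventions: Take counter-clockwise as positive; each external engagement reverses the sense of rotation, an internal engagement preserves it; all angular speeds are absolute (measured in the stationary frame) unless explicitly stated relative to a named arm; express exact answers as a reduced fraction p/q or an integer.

class = planetary set [G3 = 26+2·11 = 48; Willis about the carrier]
ring teeth: 26 + 2·11 = 48
26(ω_sun−ω_arm) = −48(ω_ring−ω_arm),  ω_ring = 0, ω_arm = 1
ω_sun = 1 − (48/26)(0−1) = 37/13
ω_out/ω_in = 37/13

37/13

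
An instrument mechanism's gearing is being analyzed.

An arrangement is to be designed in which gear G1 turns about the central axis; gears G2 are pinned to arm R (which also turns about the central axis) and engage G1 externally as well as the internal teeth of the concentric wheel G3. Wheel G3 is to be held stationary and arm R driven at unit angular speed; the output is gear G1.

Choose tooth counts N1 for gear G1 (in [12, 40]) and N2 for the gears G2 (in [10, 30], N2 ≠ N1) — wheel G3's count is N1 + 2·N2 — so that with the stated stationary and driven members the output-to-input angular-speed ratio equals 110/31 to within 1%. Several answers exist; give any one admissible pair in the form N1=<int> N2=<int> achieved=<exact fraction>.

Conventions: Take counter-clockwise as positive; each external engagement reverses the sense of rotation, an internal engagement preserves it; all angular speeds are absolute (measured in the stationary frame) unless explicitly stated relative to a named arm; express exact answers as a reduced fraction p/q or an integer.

N1=31 N2=24 achieved=110/31

topology: planetary set — design target 110/31, arm = carrier (Willis)
Willis with ω_ring = 0: ω_sun/ω_arm = (N1+N3)/N1; set equal to 110/31  ⇒  N3/N1 = 110/31 − 1 = 79/31
N3 = N1 + 2·N2  ⇒  N2/N1 = (N3/N1 − 1)/2 = (79/31 − 1)/2 = 24/31
smallest multiple with N1 ≥ 12 and N2 ≥ 10: k = 1  ⇒  N1 = 1·31 = 31, N2 = 1·24 = 24 (N1 ≤ 40, N2 ≤ 30, N2 ≠ N1 ✓), N3 = 31 + 2·24 = 79
check: (N1+N3)/N1 with N1 = 31, N3 = 79 gives 110/31; |achieved − target| = 0 ≤ 11/310 ✓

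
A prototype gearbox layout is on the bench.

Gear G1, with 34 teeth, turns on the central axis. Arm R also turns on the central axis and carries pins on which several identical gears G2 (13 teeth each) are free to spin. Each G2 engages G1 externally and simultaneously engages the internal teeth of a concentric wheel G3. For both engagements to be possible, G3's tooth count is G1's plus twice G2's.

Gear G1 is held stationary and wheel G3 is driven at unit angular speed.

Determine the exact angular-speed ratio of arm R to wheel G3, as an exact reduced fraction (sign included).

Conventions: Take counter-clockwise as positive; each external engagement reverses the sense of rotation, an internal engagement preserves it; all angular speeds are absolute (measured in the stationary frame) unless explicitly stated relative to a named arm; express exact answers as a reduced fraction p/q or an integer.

topology: planetary set — G1 34T / G2 13T / G3 60T, arm = carrier (Willis)
ring teeth: 34 + 2·13 = 60
34(ω_sun−ω_arm) = −60(ω_ring−ω_arm),  ω_sun = 0, ω_ring = 1
34(0−ω_arm) = −60(1−ω_arm)  ⇒  94·ω_arm = 60  ⇒  ω_arm = 30/47
ω_out/ω_in = 30/47

30/47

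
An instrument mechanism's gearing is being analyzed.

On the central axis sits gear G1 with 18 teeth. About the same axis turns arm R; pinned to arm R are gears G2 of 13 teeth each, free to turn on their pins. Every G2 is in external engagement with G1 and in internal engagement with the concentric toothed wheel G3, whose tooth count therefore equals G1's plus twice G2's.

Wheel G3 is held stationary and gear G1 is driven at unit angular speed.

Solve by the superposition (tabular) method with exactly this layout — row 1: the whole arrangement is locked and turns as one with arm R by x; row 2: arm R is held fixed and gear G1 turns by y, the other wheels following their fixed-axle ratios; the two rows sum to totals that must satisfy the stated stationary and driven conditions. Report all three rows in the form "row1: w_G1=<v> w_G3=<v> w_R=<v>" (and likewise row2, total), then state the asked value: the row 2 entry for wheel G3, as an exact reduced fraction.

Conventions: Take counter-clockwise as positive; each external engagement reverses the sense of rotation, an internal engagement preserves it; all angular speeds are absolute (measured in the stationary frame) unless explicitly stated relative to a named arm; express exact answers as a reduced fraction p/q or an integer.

row1: w_G1=9/31 w_G3=9/31 w_R=9/31
row2: w_G1=22/31 w_G3=-9/31 w_R=0
total: w_G1=1 w_G3=0 w_R=9/31
asked value: -9/31

topology: planetary set — G1 18T / G2 13T / G3 44T, arm = carrier (Willis)
row 1 (train locked, turned with arm): all members turn x
row 2: sun turns y, ring = −(18/44)·y, arm 0
boundary: total ω_ring = x − (18/44)·y = 0 and total ω_sun = x + y = 1  ⇒  y = 22/31, x = 9/31
row 2 ring = −(18/44)·22/31 = -9/31
totals (row 1 + row 2): sun 9/31 + 22/31 = 1, ring 9/31 + (-9/31) = 0, arm 9/31 + 0 = 9/31
asked cell (row2, ring) = -9/31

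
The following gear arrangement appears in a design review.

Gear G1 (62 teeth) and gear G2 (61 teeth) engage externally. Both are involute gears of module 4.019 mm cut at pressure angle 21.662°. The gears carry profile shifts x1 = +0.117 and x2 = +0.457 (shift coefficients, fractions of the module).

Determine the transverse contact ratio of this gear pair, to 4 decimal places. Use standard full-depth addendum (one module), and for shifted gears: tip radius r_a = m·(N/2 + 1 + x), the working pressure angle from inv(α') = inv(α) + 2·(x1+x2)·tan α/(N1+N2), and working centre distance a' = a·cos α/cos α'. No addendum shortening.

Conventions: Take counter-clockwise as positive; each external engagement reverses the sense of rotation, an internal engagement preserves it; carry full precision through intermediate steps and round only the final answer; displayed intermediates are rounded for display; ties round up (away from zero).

1.6359

recognized (one external pair, fixed centres): single-mesh tooth geometry, m = 4.019, N1 = 62, N2 = 61
base radii: r_b1 = 115.790225, r_b2 = 113.922641
tip radii: r_a1 = 129.078223, r_a2 = 128.435183
inv(α') = inv(21.662°) + 2·(+0.117+0.457)·tan α/(62+61) = 0.02281407  ⇒  α' = 22.92499°
a' = a·cos α / cos α' = 247.1685·cos 21.662°/cos 22.92499° = 249.412575
action lengths: √(r_a1²−r_b1²) = 57.042190, √(r_a2²−r_b2²) = 59.306224
base pitch p_b = π·m·cos α = 11.734378
CR = (57.042190 + 59.306224 − 249.412575·sin 22.92499°)/11.734378 = 1.635859
contact ratio ≈ 1.6359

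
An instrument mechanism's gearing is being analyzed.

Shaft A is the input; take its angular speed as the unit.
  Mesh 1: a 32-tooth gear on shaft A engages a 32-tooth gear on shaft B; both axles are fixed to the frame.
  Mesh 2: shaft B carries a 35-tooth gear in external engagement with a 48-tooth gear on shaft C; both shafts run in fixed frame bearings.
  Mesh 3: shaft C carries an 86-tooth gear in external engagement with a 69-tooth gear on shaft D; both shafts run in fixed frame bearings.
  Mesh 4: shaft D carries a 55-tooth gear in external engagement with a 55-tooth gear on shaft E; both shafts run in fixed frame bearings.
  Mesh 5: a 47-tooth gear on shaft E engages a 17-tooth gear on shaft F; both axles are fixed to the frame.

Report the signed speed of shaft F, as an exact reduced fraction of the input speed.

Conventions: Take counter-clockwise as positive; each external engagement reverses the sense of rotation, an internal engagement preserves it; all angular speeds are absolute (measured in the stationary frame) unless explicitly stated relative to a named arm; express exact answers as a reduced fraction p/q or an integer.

-70735/28152

5-mesh fixed-axis compound train (all bearings frame-fixed)
mesh 1 [32T→32T]: |ω|/ω_in = 1×32/32 = 1, sense flips to −
mesh 2 [35T→48T]: |ω|/ω_in = 1×35/48 = 35/48, sense flips to +
mesh 3 [86T→69T]: |ω|/ω_in = (35/48)×86/69 = 1505/1656, sense flips to −
mesh 4 [55T→55T]: |ω|/ω_in = (1505/1656)×55/55 = 1505/1656, sense flips to +
mesh 5 [47T→17T]: |ω|/ω_in = (1505/1656)×47/17 = 70735/28152, sense flips to −
signed output speed (× input speed) = -70735/28152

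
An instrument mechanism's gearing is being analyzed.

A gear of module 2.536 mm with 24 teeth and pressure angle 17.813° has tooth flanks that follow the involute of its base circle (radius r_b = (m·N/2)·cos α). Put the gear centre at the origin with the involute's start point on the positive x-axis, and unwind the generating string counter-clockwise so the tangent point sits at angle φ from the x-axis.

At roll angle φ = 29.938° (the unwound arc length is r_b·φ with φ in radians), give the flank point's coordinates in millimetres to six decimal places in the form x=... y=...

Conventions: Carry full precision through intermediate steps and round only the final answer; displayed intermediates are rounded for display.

topology: single-mesh involute geometry — m = 2.536, N = 24
pitch radius r_p = m·N/2 = 2.536·24/2 = 30.432000
base radius r_b = r_p·cos α = 30.432000·cos 17.813° = 28.973090
roll angle φ = 29.938° = 0.52251667 rad
x = r_b·(cos φ + φ·sin φ) = 32.662363
y = r_b·(sin φ − φ·cos φ) = 1.340510

x=32.662363 y=1.340510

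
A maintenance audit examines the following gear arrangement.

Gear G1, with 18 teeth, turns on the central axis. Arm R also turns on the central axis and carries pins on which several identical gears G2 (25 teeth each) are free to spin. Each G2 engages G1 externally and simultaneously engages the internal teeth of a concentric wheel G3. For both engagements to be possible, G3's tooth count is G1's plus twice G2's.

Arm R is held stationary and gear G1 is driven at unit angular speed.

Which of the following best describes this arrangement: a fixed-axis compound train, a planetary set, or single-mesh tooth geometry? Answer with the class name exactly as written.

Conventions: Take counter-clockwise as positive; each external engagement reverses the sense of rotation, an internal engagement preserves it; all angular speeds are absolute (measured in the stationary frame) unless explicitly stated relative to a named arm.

recognized (axles ride arm R): planetary set, 18/25/68 teeth
classification: planetary set

planetary set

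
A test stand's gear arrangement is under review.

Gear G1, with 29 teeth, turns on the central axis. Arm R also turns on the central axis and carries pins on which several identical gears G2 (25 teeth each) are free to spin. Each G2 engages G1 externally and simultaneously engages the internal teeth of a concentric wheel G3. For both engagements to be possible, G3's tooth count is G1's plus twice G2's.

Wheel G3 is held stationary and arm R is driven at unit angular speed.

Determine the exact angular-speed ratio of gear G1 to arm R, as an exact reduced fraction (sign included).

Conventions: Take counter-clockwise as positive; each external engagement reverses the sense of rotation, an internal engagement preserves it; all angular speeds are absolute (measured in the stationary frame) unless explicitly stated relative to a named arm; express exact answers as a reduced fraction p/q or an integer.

108/29

topology: planetary set — G1 29T / G2 25T / G3 79T, arm = carrier (Willis)
ring teeth: 29 + 2·25 = 79
29(ω_sun−ω_arm) = −79(ω_ring−ω_arm),  ω_ring = 0, ω_arm = 1
ω_sun = 1 − (79/29)(0−1) = 108/29
ω_out/ω_in = 108/29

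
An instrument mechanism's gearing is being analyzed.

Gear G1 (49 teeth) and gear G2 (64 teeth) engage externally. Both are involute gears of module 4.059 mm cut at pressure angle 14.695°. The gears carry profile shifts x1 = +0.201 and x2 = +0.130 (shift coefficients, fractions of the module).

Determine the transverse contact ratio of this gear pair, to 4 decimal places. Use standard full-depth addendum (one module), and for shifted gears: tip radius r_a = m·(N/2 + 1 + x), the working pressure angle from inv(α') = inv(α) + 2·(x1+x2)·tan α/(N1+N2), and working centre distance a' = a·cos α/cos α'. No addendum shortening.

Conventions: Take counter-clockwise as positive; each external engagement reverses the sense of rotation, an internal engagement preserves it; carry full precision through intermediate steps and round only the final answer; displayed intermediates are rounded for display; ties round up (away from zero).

2.0456

single-mesh involute tooth geometry (49T engaging 64T at module 4.059)
base radii: r_b1 = 96.192627, r_b2 = 125.639350
tip radii: r_a1 = 104.320359, r_a2 = 134.474670
inv(α') = inv(14.695°) + 2·(+0.201+0.130)·tan α/(49+64) = 0.00731206  ⇒  α' = 15.87306°
a' = a·cos α / cos α' = 229.3335·cos 14.695°/cos 15.87306° = 230.625737
action lengths: √(r_a1²−r_b1²) = 40.369739, √(r_a2²−r_b2²) = 47.939448
base pitch p_b = π·m·cos α = 12.334614
CR = (40.369739 + 47.939448 − 230.625737·sin 15.87306°)/12.334614 = 2.045578
contact ratio ≈ 2.0456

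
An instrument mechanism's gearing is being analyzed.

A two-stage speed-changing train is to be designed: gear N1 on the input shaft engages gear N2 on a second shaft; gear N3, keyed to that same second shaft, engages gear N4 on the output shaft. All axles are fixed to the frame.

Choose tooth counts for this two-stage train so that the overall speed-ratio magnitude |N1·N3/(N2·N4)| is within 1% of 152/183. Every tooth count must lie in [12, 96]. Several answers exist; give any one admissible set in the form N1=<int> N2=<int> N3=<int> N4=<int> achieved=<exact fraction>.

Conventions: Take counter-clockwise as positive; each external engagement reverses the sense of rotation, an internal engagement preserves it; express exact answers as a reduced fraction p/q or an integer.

design class (target 152/183): fixed-axis compound train
target = 152/183 in lowest terms: an exact hit needs N1·N3 = k·152 and N2·N4 = k·183 for one integer k, every count in [12, 96]; additionally prefer no 1:1 stage (N1 ≠ N2, N3 ≠ N4)
k = 1…3: no 1:1-free in-range split of k·152 and k·183 into factor pairs; take k = 4
k = 4: N1·N3 = 608 = 16·38, N2·N4 = 732 = 12·61
achieved = 16·38/(12·61) = 152/183; |achieved − target| = 0 ≤ 38/4575 ✓

N1=16 N2=12 N3=38 N4=61 achieved=152/183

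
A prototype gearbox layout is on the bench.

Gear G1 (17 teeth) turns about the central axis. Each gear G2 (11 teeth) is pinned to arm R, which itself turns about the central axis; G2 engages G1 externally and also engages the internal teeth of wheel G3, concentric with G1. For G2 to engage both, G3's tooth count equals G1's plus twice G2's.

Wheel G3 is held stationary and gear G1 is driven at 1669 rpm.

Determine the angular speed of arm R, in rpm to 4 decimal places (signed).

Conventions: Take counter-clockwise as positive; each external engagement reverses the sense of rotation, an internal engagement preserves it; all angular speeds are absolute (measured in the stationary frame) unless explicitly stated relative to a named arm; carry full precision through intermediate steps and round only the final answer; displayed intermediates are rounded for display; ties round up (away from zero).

+506.6607 rpm

class = planetary set [G3 = 17+2·11 = 39; Willis about the carrier]
normalise by the input: solve with ω_sun = 1, then scale by 1669 rpm
ring teeth: 17 + 2·11 = 39
17(ω_sun−ω_arm) = −39(ω_ring−ω_arm),  ω_ring = 0, ω_sun = 1
17(1−ω_arm) = −39(0−ω_arm)  ⇒  56·ω_arm = 17  ⇒  ω_arm = 17/56
scale: ω_arm = 17/56 × 1669 rpm = +506.6607 rpm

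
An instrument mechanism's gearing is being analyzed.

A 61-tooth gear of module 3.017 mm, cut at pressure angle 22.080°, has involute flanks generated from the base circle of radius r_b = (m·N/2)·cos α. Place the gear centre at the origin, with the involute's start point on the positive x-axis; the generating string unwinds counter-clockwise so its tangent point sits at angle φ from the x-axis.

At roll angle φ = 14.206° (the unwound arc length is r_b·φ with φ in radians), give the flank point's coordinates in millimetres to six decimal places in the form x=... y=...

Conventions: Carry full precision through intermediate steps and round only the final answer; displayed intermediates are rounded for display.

recognized (one wheel, involute flank): single-mesh tooth geometry, m = 3.017, N = 61
pitch radius r_p = m·N/2 = 3.017·61/2 = 92.018500
base radius r_b = r_p·cos α = 92.018500·cos 22.080° = 85.269854
roll angle φ = 14.206° = 0.24794147 rad
x = r_b·(cos φ + φ·sin φ) = 87.850691
y = r_b·(sin φ − φ·cos φ) = 0.430576

x=87.850691 y=0.430576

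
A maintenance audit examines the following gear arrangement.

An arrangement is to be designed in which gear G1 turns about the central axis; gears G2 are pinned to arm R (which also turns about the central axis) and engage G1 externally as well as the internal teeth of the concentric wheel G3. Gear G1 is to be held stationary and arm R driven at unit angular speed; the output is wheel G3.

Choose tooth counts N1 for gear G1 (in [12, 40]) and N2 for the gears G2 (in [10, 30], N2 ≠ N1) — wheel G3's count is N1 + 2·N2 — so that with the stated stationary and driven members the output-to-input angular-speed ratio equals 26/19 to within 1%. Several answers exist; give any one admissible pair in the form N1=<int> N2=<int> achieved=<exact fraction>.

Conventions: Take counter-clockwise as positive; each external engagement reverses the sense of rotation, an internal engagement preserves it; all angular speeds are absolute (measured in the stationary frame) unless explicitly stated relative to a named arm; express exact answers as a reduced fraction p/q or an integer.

N1=14 N2=12 achieved=26/19

class = planetary set [ratio 26/19 wanted; Willis about the carrier]
Willis with ω_sun = 0: ω_ring/ω_arm = (N1+N3)/N3; set equal to 26/19  ⇒  N3/N1 = 1/(26/19 − 1) = 19/7
N3 = N1 + 2·N2  ⇒  N2/N1 = (N3/N1 − 1)/2 = (19/7 − 1)/2 = 6/7
smallest multiple with N1 ≥ 12 and N2 ≥ 10: k = 2  ⇒  N1 = 2·7 = 14, N2 = 2·6 = 12 (N1 ≤ 40, N2 ≤ 30, N2 ≠ N1 ✓), N3 = 14 + 2·12 = 38
check: (N1+N3)/N3 with N1 = 14, N3 = 38 gives 26/19; |achieved − target| = 0 ≤ 13/950 ✓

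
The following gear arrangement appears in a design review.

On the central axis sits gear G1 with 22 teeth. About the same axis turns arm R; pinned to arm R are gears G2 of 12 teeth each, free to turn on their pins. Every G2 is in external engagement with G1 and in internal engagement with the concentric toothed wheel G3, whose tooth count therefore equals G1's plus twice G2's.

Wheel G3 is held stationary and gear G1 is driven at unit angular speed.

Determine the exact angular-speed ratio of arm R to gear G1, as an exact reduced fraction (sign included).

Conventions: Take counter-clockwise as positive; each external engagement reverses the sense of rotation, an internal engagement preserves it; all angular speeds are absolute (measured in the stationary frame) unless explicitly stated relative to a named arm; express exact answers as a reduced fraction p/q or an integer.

11/34

class = planetary set [G3 = 22+2·12 = 46; Willis about the carrier]
ring teeth: 22 + 2·12 = 46
22(ω_sun−ω_arm) = −46(ω_ring−ω_arm),  ω_ring = 0, ω_sun = 1
22(1−ω_arm) = −46(0−ω_arm)  ⇒  68·ω_arm = 22  ⇒  ω_arm = 11/34
ω_out/ω_in = 11/34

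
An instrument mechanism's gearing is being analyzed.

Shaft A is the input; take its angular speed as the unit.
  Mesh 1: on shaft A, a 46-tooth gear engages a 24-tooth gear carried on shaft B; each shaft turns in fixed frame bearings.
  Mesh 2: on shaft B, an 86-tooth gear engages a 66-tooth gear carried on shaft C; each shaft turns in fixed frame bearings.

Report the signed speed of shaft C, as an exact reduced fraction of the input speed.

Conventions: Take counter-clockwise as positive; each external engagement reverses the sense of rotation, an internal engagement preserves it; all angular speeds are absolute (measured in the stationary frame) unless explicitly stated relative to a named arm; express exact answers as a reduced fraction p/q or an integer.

2-mesh fixed-axis compound train (all bearings frame-fixed)
mesh 1 [46T→24T]: |ω|/ω_in = 1×46/24 = 23/12, sense flips to −
mesh 2 [86T→66T]: |ω|/ω_in = (23/12)×86/66 = 989/396, sense flips to +
signed output speed (× input speed) = 989/396

989/396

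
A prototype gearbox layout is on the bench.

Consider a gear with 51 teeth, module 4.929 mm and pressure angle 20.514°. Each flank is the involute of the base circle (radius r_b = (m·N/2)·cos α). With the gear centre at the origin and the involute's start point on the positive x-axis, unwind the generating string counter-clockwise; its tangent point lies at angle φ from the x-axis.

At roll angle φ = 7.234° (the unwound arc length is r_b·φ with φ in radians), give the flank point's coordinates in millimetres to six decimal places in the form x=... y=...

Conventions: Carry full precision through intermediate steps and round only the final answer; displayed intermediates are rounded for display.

x=118.653636 y=0.078850

topology: single-mesh involute geometry — m = 4.929, N = 51
pitch radius r_p = m·N/2 = 4.929·51/2 = 125.689500
base radius r_b = r_p·cos α = 125.689500·cos 20.514° = 117.719100
roll angle φ = 7.234° = 0.12625712 rad
x = r_b·(cos φ + φ·sin φ) = 118.653636
y = r_b·(sin φ − φ·cos φ) = 0.078850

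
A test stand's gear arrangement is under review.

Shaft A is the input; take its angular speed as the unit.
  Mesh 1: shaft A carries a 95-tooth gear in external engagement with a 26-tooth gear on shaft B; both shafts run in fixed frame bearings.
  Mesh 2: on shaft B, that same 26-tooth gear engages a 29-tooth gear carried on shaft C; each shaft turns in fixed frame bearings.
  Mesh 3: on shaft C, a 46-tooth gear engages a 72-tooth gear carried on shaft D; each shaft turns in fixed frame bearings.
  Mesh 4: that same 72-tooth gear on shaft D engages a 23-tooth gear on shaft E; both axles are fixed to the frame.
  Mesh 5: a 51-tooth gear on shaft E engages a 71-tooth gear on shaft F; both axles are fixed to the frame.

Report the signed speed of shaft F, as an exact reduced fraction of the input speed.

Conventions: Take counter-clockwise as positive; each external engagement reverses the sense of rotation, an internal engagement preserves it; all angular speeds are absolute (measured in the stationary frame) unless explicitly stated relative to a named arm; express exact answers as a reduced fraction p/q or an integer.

5-mesh fixed-axis compound train (all bearings frame-fixed)
mesh 1 [95T→26T]: |ω|/ω_in = 1×95/26 = 95/26, sense flips to −
mesh 2 [26T→29T]: |ω|/ω_in = (95/26)×26/29 = 95/29, sense flips to +
mesh 3 [46T→72T]: |ω|/ω_in = (95/29)×46/72 = 2185/1044, sense flips to −
mesh 4 [72T→23T]: |ω|/ω_in = (2185/1044)×72/23 = 190/29, sense flips to +
mesh 5 [51T→71T]: |ω|/ω_in = (190/29)×51/71 = 9690/2059, sense flips to −
signed output speed (× input speed) = -9690/2059

-9690/2059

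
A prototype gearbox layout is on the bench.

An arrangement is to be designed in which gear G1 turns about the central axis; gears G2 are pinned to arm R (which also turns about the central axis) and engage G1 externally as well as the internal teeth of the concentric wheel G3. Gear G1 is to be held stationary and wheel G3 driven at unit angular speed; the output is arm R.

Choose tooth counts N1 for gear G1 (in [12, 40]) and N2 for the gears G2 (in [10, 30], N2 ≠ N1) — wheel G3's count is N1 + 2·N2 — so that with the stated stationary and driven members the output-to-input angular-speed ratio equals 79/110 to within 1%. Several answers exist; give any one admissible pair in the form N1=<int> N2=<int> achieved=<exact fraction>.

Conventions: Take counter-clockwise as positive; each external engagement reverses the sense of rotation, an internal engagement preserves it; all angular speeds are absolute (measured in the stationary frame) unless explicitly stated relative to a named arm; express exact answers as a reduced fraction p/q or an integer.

N1=31 N2=24 achieved=79/110

topology: planetary set — design target 79/110, arm = carrier (Willis)
Willis with ω_sun = 0: ω_arm/ω_ring = N3/(N1+N3); set equal to 79/110  ⇒  N3/N1 = (79/110)/(1 − 79/110) = 79/31
N3 = N1 + 2·N2  ⇒  N2/N1 = (N3/N1 − 1)/2 = (79/31 − 1)/2 = 24/31
smallest multiple with N1 ≥ 12 and N2 ≥ 10: k = 1  ⇒  N1 = 1·31 = 31, N2 = 1·24 = 24 (N1 ≤ 40, N2 ≤ 30, N2 ≠ N1 ✓), N3 = 31 + 2·24 = 79
check: N3/(N1+N3) with N1 = 31, N3 = 79 gives 79/110; |achieved − target| = 0 ≤ 79/11000 ✓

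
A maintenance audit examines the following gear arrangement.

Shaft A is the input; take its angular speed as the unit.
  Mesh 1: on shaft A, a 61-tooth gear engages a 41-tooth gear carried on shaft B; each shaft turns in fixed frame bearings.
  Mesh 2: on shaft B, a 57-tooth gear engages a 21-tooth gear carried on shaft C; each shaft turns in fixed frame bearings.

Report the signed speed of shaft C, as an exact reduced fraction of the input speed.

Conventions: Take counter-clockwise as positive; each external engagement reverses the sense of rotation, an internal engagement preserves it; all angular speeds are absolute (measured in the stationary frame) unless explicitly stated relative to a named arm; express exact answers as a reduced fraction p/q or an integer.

1159/287

2-mesh fixed-axis compound train (all bearings frame-fixed)
mesh 1 [61T→41T]: |ω|/ω_in = 1×61/41 = 61/41, sense flips to −
mesh 2 [57T→21T]: |ω|/ω_in = (61/41)×57/21 = 1159/287, sense flips to +
signed output speed (× input speed) = 1159/287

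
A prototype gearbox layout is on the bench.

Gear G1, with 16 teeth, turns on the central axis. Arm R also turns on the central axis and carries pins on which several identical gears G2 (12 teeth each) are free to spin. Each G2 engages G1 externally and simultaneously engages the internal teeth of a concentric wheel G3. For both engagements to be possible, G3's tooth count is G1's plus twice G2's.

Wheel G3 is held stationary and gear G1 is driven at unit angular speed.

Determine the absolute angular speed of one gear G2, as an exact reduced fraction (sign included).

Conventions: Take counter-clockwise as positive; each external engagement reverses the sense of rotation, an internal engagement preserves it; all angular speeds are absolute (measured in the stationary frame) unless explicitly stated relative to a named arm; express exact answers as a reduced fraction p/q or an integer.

recognized (axles ride arm R): planetary set, 16/12/40 teeth
ring teeth: 16 + 2·12 = 40
16(ω_sun−ω_arm) = −40(ω_ring−ω_arm),  ω_ring = 0, ω_sun = 1
16(1−ω_arm) = −40(0−ω_arm)  ⇒  56·ω_arm = 16  ⇒  ω_arm = 2/7
sun–planet mesh: 16·(1−2/7) = −12·(ω_p−ω_arm)  ⇒  ω_p−ω_arm = -20/21
ω_p = 2/7 − 20/21 = -2/3
exact speed ratio = -2/3

-2/3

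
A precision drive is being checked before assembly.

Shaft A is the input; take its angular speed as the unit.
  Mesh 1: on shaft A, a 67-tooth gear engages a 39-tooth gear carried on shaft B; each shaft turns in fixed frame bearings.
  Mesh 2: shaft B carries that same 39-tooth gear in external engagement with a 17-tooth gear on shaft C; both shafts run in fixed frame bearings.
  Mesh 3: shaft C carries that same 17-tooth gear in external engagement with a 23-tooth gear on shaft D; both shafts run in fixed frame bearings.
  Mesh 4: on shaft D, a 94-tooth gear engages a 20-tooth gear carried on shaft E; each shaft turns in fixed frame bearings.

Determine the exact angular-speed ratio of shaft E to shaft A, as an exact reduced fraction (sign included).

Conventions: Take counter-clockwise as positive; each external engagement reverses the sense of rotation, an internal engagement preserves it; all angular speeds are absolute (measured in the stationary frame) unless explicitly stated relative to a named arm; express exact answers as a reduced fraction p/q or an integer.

class = fixed-axis compound train [4 meshes; 4 ratios multiply, 4 sense flips]
mesh 1 [67T→39T]: running ratio 67/39, sense −
mesh 2 [39T→17T]: running ratio 67/17, sense +
mesh 3 [17T→23T]: running ratio 67/23, sense −
mesh 4 [94T→20T]: running ratio 3149/230, sense +
ω_out/ω_in = 3149/230

3149/230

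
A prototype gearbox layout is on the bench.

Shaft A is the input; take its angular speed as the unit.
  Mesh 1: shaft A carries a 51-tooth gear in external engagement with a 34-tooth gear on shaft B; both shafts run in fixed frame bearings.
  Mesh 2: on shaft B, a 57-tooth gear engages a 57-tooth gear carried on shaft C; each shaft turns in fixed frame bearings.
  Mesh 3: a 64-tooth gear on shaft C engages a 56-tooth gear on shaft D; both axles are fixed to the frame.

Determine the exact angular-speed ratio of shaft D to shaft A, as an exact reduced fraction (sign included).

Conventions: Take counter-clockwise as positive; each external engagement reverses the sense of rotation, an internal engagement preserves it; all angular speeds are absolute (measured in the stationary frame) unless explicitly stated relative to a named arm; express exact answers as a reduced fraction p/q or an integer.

-12/7

class = fixed-axis compound train [3 meshes; 3 ratios multiply, 3 sense flips]
mesh 1 [51T→34T]: running ratio 3/2, sense −
mesh 2 [57T→57T]: running ratio 3/2, sense +
mesh 3 [64T→56T]: running ratio 12/7, sense −
ω_out/ω_in = -12/7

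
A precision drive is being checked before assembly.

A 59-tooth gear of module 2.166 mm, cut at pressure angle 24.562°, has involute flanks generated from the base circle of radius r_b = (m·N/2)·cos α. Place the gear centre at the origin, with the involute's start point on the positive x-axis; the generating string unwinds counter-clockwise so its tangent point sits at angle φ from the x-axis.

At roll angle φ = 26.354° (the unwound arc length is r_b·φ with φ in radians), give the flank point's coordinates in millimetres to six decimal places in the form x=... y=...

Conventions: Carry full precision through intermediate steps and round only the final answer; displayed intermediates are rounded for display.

single-mesh involute tooth geometry (59T wheel at module 2.166)
pitch radius r_p = m·N/2 = 2.166·59/2 = 63.897000
base radius r_b = r_p·cos α = 63.897000·cos 24.562° = 58.115088
roll angle φ = 26.354° = 0.45996407 rad
x = r_b·(cos φ + φ·sin φ) = 63.941348
y = r_b·(sin φ − φ·cos φ) = 1.845539

x=63.941348 y=1.845539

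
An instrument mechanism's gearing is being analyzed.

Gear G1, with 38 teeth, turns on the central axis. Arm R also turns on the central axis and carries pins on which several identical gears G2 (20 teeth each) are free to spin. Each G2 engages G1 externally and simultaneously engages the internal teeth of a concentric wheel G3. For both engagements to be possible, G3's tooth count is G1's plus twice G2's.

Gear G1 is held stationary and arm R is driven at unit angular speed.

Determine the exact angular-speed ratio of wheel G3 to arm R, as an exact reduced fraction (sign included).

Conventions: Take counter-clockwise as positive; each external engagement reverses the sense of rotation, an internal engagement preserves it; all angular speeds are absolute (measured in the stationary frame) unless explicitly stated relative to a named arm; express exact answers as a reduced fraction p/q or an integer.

recognized (axles ride arm R): planetary set, 38/20/78 teeth
ring teeth: 38 + 2·20 = 78
38(ω_sun−ω_arm) = −78(ω_ring−ω_arm),  ω_sun = 0, ω_arm = 1
ω_ring = 1 − (38/78)(0−1) = 58/39
ω_out/ω_in = 58/39

58/39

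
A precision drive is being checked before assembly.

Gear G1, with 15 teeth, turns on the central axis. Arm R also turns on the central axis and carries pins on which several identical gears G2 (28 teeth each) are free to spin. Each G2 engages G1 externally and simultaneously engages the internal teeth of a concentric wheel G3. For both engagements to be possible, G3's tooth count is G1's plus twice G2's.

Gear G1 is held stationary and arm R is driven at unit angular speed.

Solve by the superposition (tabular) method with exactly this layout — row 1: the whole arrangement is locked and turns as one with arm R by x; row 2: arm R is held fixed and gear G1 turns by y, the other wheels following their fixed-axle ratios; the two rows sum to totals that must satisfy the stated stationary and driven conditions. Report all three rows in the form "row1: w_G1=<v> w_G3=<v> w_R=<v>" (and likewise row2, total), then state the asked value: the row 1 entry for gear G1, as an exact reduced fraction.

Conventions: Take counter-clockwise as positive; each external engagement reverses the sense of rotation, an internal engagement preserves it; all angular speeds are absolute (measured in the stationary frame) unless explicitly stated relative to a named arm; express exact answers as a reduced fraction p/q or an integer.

recognized (axles ride arm R): planetary set, 15/28/71 teeth
row 1 (train locked, turned with arm): all members turn x
row 2 (arm held, sun turns y): ω_ring = −(15/71)·y, ω_arm = 0
boundary: total ω_sun = x + y = 0 and total ω_arm = x = 1  ⇒  y = -1, x = 1
row 2 ring = −(15/71)·(-1) = 15/71
totals (row 1 + row 2): sun 1 + (-1) = 0, ring 1 + 15/71 = 86/71, arm 1 + 0 = 1
asked cell (row1, sun) = 1

row1: w_G1=1 w_G3=1 w_R=1
row2: w_G1=-1 w_G3=15/71 w_R=0
total: w_G1=0 w_G3=86/71 w_R=1
asked value: 1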